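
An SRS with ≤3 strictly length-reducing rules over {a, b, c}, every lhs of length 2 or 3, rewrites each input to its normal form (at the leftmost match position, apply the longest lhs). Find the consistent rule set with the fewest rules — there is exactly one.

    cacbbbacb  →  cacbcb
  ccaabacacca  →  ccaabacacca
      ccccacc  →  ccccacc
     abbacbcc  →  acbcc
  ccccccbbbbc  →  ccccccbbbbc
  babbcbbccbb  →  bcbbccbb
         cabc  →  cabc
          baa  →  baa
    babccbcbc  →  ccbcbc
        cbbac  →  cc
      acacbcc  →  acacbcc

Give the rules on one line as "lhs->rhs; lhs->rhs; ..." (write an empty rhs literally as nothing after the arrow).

  | cacbbbacb => cacbcb
  | ccaabacacca
  | ccccacc
  | abbacbcc => acbcc

bab->; bba->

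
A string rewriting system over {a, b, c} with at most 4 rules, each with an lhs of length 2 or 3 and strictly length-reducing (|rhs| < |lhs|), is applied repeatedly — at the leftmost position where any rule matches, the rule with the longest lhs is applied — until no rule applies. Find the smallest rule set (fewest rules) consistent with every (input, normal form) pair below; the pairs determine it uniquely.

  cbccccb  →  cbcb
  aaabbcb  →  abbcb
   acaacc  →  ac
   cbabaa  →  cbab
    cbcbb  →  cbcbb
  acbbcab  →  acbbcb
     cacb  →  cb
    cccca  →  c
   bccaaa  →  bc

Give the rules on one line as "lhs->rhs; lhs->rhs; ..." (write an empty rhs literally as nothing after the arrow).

  | cbccccb => cbcccb => cbccb => cbcb
  | aaabbcb => abbcb
  | acaacc => acacc => accc => acc => ac
  | cbabaa => cbab

aa->; ca->c; cc->c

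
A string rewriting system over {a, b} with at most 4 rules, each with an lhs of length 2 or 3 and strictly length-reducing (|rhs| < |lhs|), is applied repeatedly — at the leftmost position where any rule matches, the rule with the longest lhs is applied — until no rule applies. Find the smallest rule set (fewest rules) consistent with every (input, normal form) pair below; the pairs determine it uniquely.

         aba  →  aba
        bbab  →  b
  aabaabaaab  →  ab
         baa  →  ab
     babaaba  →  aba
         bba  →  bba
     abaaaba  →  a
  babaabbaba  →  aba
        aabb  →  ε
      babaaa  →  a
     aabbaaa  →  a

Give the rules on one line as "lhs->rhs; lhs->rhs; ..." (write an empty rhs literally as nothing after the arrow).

aa->a; abb->; baa->ab; bab->

  | aba
  | bbab => b
  | aabaabaaab => abaabaaab => aabbaaab => abbaaab => aaab => aab => ab
  | baa => ab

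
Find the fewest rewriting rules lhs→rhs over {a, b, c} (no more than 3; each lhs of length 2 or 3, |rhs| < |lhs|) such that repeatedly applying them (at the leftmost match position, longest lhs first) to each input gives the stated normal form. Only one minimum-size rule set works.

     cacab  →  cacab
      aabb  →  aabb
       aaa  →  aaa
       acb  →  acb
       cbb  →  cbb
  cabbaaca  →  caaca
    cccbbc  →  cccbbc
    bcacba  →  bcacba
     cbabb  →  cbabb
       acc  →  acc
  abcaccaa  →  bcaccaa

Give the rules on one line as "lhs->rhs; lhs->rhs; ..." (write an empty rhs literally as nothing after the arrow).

  | cacab
  | aabb
  | aaa
  | acb

abc->bc; bba->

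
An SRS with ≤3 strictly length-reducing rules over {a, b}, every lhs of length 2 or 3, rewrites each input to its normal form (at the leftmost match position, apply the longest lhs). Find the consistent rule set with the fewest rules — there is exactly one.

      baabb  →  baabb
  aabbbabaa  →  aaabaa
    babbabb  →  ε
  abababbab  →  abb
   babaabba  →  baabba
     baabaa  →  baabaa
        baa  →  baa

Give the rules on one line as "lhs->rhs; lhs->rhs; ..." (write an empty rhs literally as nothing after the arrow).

  | baabb
  | aabbbabaa => aaabaa
  | babbabb => bbabb => bbb => ε
  | abababbab => ababbab => abbab => abb

bab->b; bbb->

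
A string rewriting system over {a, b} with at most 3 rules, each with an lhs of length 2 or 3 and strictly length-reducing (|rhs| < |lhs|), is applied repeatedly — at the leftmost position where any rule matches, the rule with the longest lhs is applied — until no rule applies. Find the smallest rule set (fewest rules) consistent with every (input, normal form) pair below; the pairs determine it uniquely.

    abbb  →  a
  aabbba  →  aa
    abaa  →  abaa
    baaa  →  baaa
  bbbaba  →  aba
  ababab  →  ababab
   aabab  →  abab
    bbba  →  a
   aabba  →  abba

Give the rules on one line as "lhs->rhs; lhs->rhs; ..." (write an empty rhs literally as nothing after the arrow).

aab->ab; bbb->

  | abbb => a
  | aabbba => abbba => aa
  | abaa
  | baaa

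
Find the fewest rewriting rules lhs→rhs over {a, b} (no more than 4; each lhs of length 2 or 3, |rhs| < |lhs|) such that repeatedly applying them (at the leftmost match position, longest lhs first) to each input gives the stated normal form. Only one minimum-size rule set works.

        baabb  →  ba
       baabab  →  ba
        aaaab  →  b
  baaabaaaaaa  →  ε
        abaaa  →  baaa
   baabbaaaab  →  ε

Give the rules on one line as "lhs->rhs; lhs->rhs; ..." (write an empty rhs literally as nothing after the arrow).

ab->b; bb->; bba->bb; bbb->ba

  | baabb => babb => bbb => ba
  | baabab => babab => bbab => bbb => ba
  | aaaab => aaab => aab => ab => b
  | baaabaaaaaa => baabaaaaaa => babaaaaaa => bbaaaaaa => bbaaaaa => bbaaaa => bbaaa => bbaa => bba => bb => ε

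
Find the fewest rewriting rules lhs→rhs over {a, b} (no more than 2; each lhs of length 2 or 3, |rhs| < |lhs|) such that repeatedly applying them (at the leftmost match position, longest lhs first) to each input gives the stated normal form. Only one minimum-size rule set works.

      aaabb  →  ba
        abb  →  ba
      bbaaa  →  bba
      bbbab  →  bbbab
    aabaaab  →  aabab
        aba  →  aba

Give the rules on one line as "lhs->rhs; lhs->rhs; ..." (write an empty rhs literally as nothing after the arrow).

  | aaabb => abb => ba
  | abb => ba
  | bbaaa => bba
  | bbbab

aaa->a; abb->ba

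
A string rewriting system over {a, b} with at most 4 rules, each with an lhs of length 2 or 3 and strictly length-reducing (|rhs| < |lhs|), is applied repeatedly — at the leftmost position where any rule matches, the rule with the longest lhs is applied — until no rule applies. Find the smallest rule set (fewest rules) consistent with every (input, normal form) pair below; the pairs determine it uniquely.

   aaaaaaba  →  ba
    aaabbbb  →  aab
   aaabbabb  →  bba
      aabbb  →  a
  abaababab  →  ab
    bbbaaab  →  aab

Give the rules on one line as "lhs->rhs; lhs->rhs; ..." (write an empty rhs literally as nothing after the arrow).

aaa->; baa->; bab->ba; bbb->aa

  | aaaaaaba => aaaba => ba
  | aaabbbb => bbbb => aab
  | aaabbabb => bbabb => bbab => bba
  | aabbb => aaaa => a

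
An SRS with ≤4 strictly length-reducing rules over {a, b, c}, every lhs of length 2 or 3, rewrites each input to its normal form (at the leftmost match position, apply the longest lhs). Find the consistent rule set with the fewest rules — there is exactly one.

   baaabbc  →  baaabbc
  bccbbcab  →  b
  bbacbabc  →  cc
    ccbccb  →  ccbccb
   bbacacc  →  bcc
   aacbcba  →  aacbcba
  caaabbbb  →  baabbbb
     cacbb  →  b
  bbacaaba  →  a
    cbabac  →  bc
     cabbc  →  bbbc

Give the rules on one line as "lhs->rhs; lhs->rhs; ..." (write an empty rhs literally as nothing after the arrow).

bab->; bba->; ca->b; cbb->

  | baaabbc
  | bccbbcab => bccab => bcbb => b
  | bbacbabc => cbabc => cc
  | ccbccb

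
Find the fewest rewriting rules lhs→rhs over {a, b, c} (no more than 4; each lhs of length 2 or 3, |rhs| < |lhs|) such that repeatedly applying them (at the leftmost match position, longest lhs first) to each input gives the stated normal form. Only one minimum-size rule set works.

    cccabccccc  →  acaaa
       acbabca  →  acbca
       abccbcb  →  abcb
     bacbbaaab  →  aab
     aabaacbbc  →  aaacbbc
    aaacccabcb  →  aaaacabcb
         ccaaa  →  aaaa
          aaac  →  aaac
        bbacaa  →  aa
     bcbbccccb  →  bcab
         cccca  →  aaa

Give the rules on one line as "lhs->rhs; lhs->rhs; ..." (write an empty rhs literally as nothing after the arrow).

  | cccabccccc => acabccccc => acabaccc => acaacc => acaaa
  | acbabca => acbca
  | abccbcb => ababcb => abcb
  | bacbbaaab => abbaaab => abaab => aab

ba->; bac->a; cc->a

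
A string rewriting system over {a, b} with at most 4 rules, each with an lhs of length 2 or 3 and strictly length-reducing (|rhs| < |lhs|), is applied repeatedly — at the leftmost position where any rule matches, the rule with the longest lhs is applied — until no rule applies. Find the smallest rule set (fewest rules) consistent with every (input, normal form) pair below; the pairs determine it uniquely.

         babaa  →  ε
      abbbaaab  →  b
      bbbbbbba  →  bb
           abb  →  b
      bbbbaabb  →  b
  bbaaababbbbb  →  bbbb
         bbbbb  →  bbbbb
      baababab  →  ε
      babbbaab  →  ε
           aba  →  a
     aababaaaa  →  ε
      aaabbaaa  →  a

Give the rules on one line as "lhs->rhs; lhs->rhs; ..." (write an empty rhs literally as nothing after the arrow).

aa->; ab->; ba->a; bba->ab

  | babaa => abaa => aa => ε
  | abbbaaab => bbaaab => abaab => aab => b
  | bbbbbbba => bbbbbab => bbbabb => babbb => abbb => bb
  | abb => b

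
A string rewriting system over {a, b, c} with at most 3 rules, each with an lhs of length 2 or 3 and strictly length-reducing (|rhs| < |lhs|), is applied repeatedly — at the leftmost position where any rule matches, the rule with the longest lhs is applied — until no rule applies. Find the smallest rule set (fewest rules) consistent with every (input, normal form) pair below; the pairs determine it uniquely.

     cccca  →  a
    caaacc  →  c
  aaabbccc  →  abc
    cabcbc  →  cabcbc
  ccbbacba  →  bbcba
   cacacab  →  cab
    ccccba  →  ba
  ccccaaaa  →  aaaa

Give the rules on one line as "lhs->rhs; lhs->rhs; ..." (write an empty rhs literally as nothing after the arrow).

aab->; ac->c; cc->

  | cccca => cca => a
  | caaacc => caacc => cacc => ccc => c
  | aaabbccc => abccc => abc
  | cabcbc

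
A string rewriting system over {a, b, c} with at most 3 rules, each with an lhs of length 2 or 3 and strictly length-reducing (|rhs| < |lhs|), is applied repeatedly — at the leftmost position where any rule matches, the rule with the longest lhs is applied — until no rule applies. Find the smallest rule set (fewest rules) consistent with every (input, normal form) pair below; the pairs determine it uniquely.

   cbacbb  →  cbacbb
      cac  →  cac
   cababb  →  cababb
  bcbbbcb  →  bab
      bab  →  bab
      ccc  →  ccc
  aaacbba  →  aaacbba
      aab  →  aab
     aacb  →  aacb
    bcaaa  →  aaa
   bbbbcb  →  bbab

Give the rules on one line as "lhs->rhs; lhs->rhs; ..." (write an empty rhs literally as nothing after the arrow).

  | cbacbb
  | cac
  | cababb
  | bcbbbcb => bbbcb => bab

bbc->a; bc->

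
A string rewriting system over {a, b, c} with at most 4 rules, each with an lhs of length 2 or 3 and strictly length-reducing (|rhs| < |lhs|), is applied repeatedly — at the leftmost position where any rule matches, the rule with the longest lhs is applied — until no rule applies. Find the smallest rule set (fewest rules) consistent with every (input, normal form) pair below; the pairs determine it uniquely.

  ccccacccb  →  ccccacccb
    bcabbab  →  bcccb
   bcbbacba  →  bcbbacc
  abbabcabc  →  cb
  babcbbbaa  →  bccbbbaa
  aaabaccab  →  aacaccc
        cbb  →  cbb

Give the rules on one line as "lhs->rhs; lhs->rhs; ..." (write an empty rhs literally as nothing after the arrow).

ab->c; cba->cc; cbc->b

  | ccccacccb
  | bcabbab => bccbab => bcccb
  | bcbbacba => bcbbacc
  | abbabcabc => cbabcabc => ccbcabc => cbabc => ccbc => cb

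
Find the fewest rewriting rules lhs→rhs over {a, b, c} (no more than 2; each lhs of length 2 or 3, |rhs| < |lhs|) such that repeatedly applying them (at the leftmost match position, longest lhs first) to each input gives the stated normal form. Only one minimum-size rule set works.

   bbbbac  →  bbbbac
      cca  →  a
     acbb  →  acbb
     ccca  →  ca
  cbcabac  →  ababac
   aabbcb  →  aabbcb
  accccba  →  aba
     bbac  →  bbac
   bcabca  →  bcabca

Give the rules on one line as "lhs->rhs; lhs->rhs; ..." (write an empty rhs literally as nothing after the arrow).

  | bbbbac
  | cca => a
  | acbb
  | ccca => ca

cbc->ab; cc->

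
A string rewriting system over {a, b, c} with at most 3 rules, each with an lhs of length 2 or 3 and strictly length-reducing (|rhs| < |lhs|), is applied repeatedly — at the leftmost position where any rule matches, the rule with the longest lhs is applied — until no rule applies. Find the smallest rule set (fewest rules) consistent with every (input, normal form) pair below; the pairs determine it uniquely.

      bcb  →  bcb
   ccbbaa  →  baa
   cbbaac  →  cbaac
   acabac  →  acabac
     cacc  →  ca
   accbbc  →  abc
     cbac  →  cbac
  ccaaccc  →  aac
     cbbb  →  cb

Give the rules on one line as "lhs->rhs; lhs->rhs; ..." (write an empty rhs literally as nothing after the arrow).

  | bcb
  | ccbbaa => bbaa => baa
  | cbbaac => cbaac
  | acabac

bb->b; cc->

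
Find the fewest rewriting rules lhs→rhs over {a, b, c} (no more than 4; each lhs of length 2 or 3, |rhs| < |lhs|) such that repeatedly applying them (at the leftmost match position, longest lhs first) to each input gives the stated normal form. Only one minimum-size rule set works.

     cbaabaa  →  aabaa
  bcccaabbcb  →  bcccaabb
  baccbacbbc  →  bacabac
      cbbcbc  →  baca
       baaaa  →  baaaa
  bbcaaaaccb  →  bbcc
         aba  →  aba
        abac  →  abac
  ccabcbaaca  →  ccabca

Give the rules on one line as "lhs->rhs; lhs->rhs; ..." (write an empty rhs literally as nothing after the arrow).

aac->c; cb->; cbb->ba; cbc->ca

  | cbaabaa => aabaa
  | bcccaabbcb => bcccaabb
  | baccbacbbc => bacacbbc => bacabac
  | cbbcbc => bacbc => baca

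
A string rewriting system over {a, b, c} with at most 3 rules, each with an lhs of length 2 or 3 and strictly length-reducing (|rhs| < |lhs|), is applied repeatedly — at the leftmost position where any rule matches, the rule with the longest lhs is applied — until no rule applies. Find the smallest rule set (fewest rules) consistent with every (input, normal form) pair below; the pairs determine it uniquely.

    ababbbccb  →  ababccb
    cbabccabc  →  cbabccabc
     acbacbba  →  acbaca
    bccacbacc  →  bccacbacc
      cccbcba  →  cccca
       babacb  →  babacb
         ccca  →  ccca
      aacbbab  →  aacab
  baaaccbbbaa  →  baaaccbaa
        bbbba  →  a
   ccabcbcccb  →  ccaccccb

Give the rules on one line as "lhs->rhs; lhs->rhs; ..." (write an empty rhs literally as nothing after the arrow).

  | ababbbccb => ababccb
  | cbabccabc
  | acbacbba => acbaca
  | bccacbacc

bb->; bcb->c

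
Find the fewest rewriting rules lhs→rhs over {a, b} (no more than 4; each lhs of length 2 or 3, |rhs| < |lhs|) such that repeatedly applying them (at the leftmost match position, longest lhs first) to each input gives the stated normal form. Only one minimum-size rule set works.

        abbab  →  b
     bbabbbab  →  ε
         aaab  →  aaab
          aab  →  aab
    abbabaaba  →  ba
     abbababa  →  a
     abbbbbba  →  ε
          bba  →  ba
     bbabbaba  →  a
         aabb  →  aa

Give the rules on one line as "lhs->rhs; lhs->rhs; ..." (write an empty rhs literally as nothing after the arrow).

aba->; bab->; bb->; bba->ba

  | abbab => abab => b
  | bbabbbab => babbbab => bbab => bab => ε
  | aaab
  | aab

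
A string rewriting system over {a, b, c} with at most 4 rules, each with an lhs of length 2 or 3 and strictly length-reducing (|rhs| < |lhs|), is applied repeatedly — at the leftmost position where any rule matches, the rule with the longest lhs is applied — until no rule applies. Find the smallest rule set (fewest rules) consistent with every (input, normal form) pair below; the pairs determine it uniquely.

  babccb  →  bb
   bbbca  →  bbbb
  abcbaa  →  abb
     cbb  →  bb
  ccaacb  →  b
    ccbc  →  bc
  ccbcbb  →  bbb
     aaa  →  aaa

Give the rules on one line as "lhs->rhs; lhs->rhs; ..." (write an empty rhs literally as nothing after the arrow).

ba->c; ca->b; cb->b

  | babccb => cbccb => bccb => bcb => bb
  | bbbca => bbbb
  | abcbaa => abbaa => abca => abb
  | cbb => bb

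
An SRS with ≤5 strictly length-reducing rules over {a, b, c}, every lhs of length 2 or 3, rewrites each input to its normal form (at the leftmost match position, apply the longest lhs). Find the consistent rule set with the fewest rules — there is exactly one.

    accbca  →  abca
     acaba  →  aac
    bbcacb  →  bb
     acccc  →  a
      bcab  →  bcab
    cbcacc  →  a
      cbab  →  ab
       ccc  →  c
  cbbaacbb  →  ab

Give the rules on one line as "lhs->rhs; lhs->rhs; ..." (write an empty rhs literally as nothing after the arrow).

  | accbca => abca
  | acaba => acac => aac
  | bbcacb => bbacb => bccb => bb
  | acccc => acc => a

ba->c; cac->ac; cb->; cc->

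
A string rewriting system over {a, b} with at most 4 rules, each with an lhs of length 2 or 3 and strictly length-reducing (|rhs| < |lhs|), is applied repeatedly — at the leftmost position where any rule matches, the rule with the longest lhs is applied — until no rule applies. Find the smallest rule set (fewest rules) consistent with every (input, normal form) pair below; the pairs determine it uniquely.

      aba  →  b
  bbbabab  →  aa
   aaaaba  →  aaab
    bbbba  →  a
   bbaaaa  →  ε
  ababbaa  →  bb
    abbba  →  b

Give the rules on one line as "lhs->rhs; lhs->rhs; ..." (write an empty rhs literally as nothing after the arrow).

  | aba => b
  | bbbabab => bbaaab => bab => aa
  | aaaaba => aaab
  | bbbba => bbba => bba => ba => a

aba->b; ba->a; baa->; bab->aa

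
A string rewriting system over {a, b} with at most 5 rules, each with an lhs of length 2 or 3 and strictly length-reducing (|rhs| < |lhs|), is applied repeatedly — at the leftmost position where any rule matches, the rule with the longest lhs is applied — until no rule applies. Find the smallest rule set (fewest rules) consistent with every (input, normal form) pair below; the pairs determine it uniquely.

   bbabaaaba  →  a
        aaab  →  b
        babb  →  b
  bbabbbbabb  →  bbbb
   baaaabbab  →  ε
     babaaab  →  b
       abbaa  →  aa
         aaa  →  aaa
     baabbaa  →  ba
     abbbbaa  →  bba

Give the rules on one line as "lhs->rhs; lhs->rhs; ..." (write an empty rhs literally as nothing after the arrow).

  | bbabaaaba => baaaba => baaba => baba => a
  | aaab => aab => ab => b
  | babb => b
  | bbabbbbabb => bbbbabb => bbbb

ab->b; abb->; baa->ba; bab->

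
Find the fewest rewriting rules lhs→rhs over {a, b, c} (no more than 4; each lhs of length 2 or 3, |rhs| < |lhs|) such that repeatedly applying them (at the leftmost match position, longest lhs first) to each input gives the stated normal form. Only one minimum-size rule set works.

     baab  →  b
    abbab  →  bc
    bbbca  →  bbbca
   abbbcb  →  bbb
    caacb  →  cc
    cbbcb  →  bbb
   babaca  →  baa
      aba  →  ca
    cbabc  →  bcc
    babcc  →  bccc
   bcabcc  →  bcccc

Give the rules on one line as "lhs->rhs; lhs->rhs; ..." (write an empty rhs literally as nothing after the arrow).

  | baab => bac => b
  | abbab => cbab => bab => bc
  | bbbca
  | abbbcb => cbbcb => bbcb => bbb

ab->c; ac->; cac->a; cb->b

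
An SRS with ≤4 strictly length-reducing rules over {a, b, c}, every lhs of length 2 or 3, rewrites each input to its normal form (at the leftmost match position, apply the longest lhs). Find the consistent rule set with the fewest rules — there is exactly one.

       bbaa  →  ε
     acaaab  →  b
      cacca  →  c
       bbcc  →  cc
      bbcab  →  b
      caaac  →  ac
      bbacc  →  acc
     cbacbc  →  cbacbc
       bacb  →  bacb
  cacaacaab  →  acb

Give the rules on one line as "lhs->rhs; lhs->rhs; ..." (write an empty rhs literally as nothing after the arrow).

  | bbaa => aa => ε
  | acaaab => aacab => cab => b
  | cacca => cca => c
  | bbcc => cc

aa->; bb->; ca->; caa->ac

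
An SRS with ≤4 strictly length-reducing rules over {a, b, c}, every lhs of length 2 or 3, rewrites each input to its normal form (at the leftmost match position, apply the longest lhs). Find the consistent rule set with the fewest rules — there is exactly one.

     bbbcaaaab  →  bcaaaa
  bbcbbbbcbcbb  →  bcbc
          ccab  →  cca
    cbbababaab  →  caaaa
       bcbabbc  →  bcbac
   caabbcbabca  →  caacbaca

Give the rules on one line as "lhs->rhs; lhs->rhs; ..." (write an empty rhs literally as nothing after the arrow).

  | bbbcaaaab => bcaaaab => bcaaaa
  | bbcbbbbcbcbb => bbbbbcbcbb => bbbcbcbb => bcbcbb => bcbc
  | ccab => cca
  | cbbababaab => cababaab => caabaab => caaaab => caaaa

ab->a; bb->; bbc->b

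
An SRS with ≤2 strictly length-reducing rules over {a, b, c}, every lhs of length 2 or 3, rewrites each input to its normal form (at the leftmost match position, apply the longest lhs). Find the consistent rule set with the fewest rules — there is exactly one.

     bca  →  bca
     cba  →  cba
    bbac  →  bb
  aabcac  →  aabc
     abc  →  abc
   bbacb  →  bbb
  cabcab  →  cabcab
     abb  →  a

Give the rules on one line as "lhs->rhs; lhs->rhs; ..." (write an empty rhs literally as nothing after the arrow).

  | bca
  | cba
  | bbac => bb
  | aabcac => aabc

abb->a; ac->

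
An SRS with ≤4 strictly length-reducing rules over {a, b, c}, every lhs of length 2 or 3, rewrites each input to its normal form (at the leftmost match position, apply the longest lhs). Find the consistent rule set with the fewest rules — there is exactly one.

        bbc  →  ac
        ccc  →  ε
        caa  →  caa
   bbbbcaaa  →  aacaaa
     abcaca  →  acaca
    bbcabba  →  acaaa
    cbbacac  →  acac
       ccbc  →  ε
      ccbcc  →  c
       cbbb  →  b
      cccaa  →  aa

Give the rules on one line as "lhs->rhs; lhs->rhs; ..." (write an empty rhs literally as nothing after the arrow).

bb->a; bc->c; cbb->; ccc->

  | bbc => ac
  | ccc => ε
  | caa
  | bbbbcaaa => abbcaaa => aacaaa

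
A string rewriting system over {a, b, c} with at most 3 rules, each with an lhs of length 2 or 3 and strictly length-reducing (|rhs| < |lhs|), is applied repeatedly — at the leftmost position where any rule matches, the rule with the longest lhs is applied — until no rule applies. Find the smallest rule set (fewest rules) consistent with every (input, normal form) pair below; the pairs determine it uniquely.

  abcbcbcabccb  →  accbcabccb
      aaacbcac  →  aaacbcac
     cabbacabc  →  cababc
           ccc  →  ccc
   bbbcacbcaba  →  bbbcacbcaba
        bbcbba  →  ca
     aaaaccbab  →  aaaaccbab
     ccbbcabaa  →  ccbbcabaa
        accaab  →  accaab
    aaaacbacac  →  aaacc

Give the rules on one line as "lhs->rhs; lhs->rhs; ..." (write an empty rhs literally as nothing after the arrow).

  | abcbcbcabccb => accbcabccb
  | aaacbcac
  | cabbacabc => cababc
  | ccc

aca->c; bac->; bcb->c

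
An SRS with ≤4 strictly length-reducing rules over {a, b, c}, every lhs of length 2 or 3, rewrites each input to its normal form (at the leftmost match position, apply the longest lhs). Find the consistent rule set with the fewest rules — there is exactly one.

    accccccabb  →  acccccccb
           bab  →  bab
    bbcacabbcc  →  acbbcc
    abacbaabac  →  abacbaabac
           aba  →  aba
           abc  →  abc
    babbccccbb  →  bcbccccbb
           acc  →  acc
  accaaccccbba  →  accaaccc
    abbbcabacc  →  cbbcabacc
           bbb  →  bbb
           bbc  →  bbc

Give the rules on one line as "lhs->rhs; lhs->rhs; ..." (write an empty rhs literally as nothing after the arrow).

abb->cb; bba->ac; cac->

  | accccccabb => acccccccb
  | bab
  | bbcacabbcc => bbabbcc => acbbcc
  | abacbaabac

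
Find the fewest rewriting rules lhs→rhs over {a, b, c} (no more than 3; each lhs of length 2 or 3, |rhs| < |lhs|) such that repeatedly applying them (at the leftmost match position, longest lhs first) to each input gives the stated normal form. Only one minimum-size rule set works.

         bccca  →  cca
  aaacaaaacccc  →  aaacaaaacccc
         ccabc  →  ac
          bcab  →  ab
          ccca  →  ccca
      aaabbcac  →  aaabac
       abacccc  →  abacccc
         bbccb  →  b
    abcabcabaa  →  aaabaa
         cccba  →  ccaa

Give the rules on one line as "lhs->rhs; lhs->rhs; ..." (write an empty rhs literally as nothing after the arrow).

bc->; cab->b; cb->a

  | bccca => cca
  | aaacaaaacccc
  | ccabc => cbc => ac
  | bcab => ab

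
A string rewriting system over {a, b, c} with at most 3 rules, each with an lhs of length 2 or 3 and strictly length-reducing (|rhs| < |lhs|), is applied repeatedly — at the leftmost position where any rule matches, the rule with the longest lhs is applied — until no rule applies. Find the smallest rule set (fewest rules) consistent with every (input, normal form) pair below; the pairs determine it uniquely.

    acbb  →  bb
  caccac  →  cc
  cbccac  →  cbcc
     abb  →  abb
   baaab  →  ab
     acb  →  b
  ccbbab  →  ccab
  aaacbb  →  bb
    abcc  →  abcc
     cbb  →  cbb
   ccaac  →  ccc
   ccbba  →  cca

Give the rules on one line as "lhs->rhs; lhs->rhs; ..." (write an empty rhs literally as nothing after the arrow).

aa->; ac->; ba->a

  | acbb => bb
  | caccac => ccac => cc
  | cbccac => cbcc
  | abb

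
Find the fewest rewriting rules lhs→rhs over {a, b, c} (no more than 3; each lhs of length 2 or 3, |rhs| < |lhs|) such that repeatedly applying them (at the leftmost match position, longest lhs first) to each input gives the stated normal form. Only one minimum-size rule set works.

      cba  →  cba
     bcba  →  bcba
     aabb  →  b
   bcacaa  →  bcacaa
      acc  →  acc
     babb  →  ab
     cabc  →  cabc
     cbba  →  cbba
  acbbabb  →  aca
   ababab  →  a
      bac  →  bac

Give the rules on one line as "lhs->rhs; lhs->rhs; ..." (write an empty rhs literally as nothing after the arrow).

  | cba
  | bcba
  | aabb => b
  | bcacaa

aab->; bab->a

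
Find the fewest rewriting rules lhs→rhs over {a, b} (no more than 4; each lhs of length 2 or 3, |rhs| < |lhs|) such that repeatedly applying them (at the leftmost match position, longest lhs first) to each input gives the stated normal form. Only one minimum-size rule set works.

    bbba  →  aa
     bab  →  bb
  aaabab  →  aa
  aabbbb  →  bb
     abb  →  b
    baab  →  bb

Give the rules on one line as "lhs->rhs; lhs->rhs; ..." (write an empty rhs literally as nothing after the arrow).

  | bbba => aa
  | bab => bb
  | aaabab => aaab => aa
  | aabbbb => abbb => bb

ab->; ba->b; bbb->a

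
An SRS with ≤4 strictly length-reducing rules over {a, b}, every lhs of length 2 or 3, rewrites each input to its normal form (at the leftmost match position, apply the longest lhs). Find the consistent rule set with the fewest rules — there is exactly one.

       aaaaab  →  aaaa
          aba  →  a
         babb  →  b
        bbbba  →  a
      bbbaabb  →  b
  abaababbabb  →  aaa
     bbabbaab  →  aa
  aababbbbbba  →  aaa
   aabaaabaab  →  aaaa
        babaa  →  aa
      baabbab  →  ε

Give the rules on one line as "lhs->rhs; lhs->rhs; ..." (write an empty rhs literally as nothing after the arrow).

  | aaaaab => aaaa
  | aba => a
  | babb => bbb => b
  | bbbba => bba => a

ab->; abb->a; ba->b; bb->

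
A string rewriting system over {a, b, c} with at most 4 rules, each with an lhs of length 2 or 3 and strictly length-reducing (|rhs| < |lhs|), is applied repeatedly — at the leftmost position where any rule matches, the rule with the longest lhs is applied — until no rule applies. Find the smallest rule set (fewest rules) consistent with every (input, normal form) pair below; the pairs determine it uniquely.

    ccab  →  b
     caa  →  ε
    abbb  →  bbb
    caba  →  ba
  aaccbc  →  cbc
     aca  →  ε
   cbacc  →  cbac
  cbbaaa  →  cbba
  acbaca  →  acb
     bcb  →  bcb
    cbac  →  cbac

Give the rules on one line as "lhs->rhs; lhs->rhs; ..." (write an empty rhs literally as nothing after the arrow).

  | ccab => cab => ab => b
  | caa => aa => ε
  | abbb => bbb
  | caba => aba => ba

aa->; ab->b; ca->a; cc->c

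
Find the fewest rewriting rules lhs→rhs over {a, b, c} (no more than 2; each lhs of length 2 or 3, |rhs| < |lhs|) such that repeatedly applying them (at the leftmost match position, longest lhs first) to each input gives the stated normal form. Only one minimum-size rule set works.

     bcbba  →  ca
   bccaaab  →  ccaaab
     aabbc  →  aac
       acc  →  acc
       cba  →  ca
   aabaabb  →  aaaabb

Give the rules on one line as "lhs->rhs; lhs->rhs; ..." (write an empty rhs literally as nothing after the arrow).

  | bcbba => cbba => cba => ca
  | bccaaab => ccaaab
  | aabbc => aabc => aac
  | acc

ba->a; bc->c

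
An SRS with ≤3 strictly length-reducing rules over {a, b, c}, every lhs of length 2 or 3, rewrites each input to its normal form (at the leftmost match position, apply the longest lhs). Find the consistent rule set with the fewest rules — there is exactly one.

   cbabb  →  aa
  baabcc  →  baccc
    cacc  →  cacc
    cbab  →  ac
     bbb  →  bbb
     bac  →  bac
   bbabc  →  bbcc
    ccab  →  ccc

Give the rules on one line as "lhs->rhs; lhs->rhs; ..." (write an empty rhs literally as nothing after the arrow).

ab->c; cb->a

  | cbabb => aabb => acb => aa
  | baabcc => baccc
  | cacc
  | cbab => aab => ac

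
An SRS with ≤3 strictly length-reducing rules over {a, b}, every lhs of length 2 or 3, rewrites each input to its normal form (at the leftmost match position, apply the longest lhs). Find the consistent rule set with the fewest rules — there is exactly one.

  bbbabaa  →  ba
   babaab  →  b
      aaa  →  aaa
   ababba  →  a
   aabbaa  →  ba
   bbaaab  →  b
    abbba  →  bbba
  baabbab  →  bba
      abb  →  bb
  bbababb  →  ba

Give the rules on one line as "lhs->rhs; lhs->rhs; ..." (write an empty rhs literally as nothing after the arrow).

ab->b; baa->a; bab->ba

  | bbbabaa => bbbaaa => bbaa => ba
  | babaab => baaab => aab => ab => b
  | aaa
  | ababba => babba => baba => baa => a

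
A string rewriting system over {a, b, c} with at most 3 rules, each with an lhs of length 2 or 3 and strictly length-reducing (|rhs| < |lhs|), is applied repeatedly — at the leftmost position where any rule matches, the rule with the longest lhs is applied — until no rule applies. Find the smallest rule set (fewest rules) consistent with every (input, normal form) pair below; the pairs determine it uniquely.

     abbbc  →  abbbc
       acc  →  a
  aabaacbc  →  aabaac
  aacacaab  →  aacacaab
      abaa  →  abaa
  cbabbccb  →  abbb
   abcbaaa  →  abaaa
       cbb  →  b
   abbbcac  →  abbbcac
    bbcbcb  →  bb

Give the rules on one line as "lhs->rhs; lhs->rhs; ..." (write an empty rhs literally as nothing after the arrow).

  | abbbc
  | acc => a
  | aabaacbc => aabaac
  | aacacaab

cb->; cc->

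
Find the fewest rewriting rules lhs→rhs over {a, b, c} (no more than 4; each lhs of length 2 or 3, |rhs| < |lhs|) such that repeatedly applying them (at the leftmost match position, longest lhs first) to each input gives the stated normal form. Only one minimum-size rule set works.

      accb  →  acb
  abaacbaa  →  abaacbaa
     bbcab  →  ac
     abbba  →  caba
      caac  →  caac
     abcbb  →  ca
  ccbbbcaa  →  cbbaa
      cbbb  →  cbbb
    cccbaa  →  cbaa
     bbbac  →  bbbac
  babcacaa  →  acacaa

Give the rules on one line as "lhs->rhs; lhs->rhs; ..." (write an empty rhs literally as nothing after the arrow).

abb->ca; bab->ac; bc->; cc->c

  | accb => acb
  | abaacbaa
  | bbcab => bab => ac
  | abbba => caba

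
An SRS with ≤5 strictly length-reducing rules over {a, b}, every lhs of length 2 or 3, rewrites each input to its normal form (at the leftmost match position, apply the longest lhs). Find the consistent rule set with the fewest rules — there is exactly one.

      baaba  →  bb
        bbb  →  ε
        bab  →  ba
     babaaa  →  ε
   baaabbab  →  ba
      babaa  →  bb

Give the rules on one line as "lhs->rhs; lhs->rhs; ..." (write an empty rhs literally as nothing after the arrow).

  | baaba => baaa => bb
  | bbb => ε
  | bab => ba
  | babaaa => baaaa => bba => ε

aaa->b; ab->a; bba->; bbb->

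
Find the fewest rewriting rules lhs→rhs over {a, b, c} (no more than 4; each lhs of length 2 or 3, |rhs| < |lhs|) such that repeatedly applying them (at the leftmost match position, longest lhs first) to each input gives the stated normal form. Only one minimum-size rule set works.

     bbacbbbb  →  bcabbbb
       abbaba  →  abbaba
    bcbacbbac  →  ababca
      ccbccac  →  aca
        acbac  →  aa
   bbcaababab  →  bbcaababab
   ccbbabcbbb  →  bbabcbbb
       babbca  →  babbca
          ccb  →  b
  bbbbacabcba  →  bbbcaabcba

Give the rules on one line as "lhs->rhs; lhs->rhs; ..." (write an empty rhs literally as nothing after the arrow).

  | bbacbbbb => bcabbbb
  | abbaba
  | bcbacbbac => bccabbac => ababbac => ababca
  | ccbccac => bccac => abac => aca

bac->ca; bcc->ab; cc->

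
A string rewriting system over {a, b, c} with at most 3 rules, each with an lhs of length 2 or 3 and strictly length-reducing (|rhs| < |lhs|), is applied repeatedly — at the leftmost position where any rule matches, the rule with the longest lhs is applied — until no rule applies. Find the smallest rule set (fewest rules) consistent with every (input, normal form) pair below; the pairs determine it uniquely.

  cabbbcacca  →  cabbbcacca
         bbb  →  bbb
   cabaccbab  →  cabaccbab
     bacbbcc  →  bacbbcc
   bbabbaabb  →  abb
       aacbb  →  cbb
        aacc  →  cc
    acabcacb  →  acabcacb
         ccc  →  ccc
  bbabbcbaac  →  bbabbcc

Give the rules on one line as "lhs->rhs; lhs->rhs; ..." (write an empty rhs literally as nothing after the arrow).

  | cabbbcacca
  | bbb
  | cabaccbab
  | bacbbcc

aa->; baa->aa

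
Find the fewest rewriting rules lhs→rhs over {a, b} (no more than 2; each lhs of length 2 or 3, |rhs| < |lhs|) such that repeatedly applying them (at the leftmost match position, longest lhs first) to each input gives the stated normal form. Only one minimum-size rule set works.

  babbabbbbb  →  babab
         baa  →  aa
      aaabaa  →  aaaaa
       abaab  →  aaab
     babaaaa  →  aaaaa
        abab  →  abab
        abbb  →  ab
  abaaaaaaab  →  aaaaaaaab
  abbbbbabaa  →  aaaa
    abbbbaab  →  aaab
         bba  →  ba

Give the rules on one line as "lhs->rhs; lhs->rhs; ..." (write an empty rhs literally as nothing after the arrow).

baa->aa; bb->b

  | babbabbbbb => bababbbbb => bababbbb => bababbb => bababb => babab
  | baa => aa
  | aaabaa => aaaaa
  | abaab => aaab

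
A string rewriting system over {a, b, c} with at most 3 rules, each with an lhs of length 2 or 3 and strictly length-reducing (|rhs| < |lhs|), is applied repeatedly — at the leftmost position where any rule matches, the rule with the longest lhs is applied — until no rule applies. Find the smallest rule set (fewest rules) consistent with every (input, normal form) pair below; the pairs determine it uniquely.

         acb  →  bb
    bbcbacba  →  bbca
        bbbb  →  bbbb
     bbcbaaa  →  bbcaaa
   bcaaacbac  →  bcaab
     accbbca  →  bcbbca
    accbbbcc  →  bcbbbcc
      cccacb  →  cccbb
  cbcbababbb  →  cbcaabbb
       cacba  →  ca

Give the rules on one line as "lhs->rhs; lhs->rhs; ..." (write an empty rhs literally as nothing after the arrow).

ac->b; ba->a

  | acb => bb
  | bbcbacba => bbcacba => bbcbba => bbcba => bbca
  | bbbb
  | bbcbaaa => bbcaaa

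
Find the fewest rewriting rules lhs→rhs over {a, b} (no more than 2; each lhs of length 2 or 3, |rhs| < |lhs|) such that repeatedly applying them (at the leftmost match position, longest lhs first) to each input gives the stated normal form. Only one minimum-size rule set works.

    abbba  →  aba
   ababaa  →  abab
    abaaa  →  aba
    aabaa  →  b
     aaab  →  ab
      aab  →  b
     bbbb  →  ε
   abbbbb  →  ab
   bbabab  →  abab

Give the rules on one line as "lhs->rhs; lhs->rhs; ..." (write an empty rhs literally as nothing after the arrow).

  | abbba => aba
  | ababaa => abab
  | abaaa => aba
  | aabaa => baa => b

aa->; bb->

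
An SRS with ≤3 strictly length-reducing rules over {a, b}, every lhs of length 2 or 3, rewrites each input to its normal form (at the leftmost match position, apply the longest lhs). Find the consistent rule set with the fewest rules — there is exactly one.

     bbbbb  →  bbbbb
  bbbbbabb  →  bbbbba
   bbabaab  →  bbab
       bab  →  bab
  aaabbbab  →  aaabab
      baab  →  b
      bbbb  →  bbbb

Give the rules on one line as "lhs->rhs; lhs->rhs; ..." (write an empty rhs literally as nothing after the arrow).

abb->a; baa->

  | bbbbb
  | bbbbbabb => bbbbba
  | bbabaab => bbab
  | bab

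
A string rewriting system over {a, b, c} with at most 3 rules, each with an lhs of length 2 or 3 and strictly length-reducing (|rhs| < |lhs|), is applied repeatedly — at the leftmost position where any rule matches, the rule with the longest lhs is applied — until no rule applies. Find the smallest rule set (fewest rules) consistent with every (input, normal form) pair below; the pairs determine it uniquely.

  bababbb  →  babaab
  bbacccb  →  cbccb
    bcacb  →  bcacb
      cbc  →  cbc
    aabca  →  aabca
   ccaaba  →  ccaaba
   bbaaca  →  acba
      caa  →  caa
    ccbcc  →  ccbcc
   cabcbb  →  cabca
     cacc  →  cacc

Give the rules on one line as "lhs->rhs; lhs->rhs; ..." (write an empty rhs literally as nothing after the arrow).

  | bababbb => babaab
  | bbacccb => aacccb => cbccb
  | bcacb
  | cbc

aac->cb; bb->a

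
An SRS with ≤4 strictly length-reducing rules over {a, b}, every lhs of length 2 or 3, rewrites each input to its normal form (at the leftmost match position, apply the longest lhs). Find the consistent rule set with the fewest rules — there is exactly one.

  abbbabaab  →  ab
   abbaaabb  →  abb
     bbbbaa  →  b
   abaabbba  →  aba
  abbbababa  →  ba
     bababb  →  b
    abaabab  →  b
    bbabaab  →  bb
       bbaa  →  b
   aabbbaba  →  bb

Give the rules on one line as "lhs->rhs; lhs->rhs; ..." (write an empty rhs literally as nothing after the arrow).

aa->b; aaa->; bab->a; bbb->b

  | abbbabaab => ababaab => aaaab => ab
  | abbaaabb => abbbb => abb
  | bbbbaa => bbaa => bbb => b
  | abaabbba => abbbbba => abbba => aba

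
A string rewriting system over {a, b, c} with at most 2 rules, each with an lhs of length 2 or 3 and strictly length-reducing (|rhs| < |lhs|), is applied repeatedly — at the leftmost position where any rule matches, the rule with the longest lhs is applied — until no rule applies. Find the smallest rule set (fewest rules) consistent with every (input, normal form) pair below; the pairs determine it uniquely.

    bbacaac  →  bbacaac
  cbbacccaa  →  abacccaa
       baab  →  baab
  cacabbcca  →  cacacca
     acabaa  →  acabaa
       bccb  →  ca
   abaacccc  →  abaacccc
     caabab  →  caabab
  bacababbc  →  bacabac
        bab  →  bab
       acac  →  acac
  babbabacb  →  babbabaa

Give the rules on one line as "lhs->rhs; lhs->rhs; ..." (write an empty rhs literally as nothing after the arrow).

  | bbacaac
  | cbbacccaa => abacccaa
  | baab
  | cacabbcca => cacabcca => cacacca

bc->c; cb->a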